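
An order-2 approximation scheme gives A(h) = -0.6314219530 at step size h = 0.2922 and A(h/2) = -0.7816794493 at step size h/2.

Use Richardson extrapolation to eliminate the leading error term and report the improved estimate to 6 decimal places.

r = 2: numerator weight 4, denominator 3.
Top: 4(-0.7816794493) − (-0.6314219530) = -2.4952958442
R = (-2.4952958442)/3 = -0.8317652814
Correction |R − A(h/2)| = 5.009e-02; gap |A(h/2) − A(h)| = 1.503e-01.

-0.831765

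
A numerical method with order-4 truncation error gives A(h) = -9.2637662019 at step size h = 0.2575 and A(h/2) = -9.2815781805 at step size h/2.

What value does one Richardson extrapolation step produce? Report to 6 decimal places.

r = 4, so 2^r = 16.
2^4*A(h/2) = -148.5052508880; minus A(h) gives -139.2414846861.
Divide by 2^4 − 1 = 15.
(16*(-9.2815781805) − (-9.2637662019))/(16 − 1) = -9.2827656457
Gap between inputs: 1.781e-02; correction applied: −0.0011874652.

-9.282766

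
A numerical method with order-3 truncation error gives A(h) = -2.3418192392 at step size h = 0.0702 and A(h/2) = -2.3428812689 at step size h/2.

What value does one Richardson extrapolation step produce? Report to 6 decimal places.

Leading term ∝ h^3; use weight 8 = 2^3.
Weighted: (-18.7430501512) − (-2.3418192392) = -16.4012309120
(-16.4012309120) ÷ 7 = -2.3430329874
Gap between inputs: 1.062e-03; correction applied: −0.0001517185.

-2.343033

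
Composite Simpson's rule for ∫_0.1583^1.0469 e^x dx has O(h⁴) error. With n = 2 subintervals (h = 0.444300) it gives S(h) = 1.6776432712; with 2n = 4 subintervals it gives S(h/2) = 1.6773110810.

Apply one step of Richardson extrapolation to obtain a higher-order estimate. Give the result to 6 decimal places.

1.677289

Leading term ∝ h^4; use weight 16 = 2^4.
16 × 1.6773110810 = 26.8369772960; subtract 1.6776432712 → 25.1593340248
(16 × 1.6773110810 − 1.6776432712)/(16 − 1) = 1.6772889350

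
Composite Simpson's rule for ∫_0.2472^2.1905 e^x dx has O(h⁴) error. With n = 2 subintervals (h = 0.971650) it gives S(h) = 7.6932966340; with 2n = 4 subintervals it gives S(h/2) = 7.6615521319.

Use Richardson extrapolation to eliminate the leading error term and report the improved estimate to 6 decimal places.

7.659436

Error is O(h^4); halving h shrinks it by 2^4 = 16.
Difference of the inputs: 7.6615521319 − 7.6932966340 = -0.0317445021
Divide by 2^4 − 1 = 15: (-0.0317445021)/15 = -0.0021163001
R = 7.6615521319 − 0.0021163001 = 7.6594358318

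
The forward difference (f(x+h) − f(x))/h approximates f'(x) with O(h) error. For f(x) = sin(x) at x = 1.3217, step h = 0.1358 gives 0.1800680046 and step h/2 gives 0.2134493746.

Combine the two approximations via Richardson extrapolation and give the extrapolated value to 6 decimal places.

0.246831

r = 1: numerator weight 2, denominator 1.
2·0.2134493746 = 0.4268987492; subtract 0.1800680046 → 0.2468307446
Divide by 2^1 − 1 = 1.
(2·0.2134493746 − 0.1800680046)/(2 − 1) = 0.2468307446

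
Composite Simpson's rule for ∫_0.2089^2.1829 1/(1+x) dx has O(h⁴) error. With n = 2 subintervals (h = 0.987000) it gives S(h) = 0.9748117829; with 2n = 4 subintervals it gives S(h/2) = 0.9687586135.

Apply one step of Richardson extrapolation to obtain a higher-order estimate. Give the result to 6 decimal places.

0.968355

Error is O(h^4); halving h shrinks it by 2^4 = 16.
Difference of the inputs: 0.9687586135 − 0.9748117829 = -0.0060531694
Correction (A(h/2) − A(h))/(16 − 1) = (-0.0060531694)/15 = -0.0004035446
R = A(h/2) + (A(h/2) − A(h))/15 = 0.9687586135 − 0.0004035446 = 0.9683550689
Shift from A(h/2): −0.0004035446.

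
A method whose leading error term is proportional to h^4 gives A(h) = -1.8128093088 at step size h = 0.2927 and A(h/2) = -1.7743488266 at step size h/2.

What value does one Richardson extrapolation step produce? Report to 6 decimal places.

-1.771785

Error is O(h^4); halving h shrinks it by 2^4 = 16.
Weighted: (-28.3895812256) − (-1.8128093088) = -26.5767719168
Divide by 2^4 − 1 = 15.
R = (-26.5767719168)/15 = -1.7717847945
Correction |R − A(h/2)| = 2.564e-03; gap |A(h/2) − A(h)| = 3.846e-02.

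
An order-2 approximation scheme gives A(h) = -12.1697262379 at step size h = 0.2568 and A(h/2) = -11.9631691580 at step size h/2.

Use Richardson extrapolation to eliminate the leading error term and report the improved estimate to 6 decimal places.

Leading term ∝ h^2; use weight 4 = 2^2.
Top: 4(-11.9631691580) − (-12.1697262379) = -35.6829503941
Divide by 2^2 − 1 = 3.
(4·(-11.9631691580) − (-12.1697262379))/(4 − 1) = -11.8943167980

-11.894317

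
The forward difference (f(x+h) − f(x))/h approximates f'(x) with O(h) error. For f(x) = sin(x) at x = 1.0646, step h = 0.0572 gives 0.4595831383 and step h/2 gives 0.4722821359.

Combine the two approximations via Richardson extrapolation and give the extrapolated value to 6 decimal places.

Order 1 gives 2^r = 2 and 2^r − 1 = 1.
2*0.4722821359 = 0.9445642718; subtract 0.4595831383 → 0.4849811335
Divide by 2^1 − 1 = 1.
(2*0.4722821359 − 0.4595831383)/(2 − 1) = 0.4849811335

0.484981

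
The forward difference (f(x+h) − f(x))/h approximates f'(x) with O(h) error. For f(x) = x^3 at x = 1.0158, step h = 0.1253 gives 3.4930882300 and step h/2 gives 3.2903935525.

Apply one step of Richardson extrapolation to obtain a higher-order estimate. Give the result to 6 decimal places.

Order 1 gives 2^r = 2 and 2^r − 1 = 1.
Weighted: 6.5807871050 − 3.4930882300 = 3.0876988750
Extrapolated: 3.0876988750 / 1 = 3.0876988750

3.087699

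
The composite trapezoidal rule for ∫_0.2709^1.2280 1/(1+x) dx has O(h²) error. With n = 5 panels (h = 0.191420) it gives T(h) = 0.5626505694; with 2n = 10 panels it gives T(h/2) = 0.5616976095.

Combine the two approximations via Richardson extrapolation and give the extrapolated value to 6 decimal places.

r = 2, so 2^r = 4.
4·0.5616976095 − 0.5626505694 = 1.6841398686
R = 1.6841398686/3 = 0.5613799562
Shift from A(h/2): −0.0003176533.

0.561380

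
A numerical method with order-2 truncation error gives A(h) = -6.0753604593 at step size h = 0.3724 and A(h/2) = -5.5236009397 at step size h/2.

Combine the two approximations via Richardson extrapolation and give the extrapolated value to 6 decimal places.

-5.339681

r = 2, so 2^r = 4.
4·(-5.5236009397) − (-6.0753604593) = -16.0190432995
R = (-16.0190432995)/3 = -5.3396810998
Correction |R − A(h/2)| = 1.839e-01; gap |A(h/2) − A(h)| = 5.518e-01.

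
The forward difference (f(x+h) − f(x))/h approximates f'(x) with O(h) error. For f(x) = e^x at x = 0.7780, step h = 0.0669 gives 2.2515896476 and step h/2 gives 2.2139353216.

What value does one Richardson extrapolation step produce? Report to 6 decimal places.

Method order is 1; weight 2^1 = 2.
2×2.2139353216 = 4.4278706432; subtract 2.2515896476 → 2.1762809956
R = 2.1762809956/1 = 2.1762809956

2.176281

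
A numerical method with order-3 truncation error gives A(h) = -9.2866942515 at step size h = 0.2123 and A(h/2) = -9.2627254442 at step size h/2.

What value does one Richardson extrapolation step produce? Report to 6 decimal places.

Leading term ∝ h^3; use weight 8 = 2^3.
8*(-9.2627254442) − (-9.2866942515) = -64.8151093021
Denominator 8 − 1 = 7.
So the Richardson estimate is -9.2593013289.

-9.259301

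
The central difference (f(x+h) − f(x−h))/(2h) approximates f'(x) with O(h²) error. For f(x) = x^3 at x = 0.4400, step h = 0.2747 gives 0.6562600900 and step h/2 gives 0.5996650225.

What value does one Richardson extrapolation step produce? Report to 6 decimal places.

Leading term ∝ h^2; use weight 4 = 2^2.
A(h/2) − A(h) = 0.5996650225 − 0.6562600900 = -0.0565950675
Divide by 2^2 − 1 = 3: (-0.0565950675)/3 = -0.0188650225
R = 0.5996650225 − 0.0188650225 = 0.5808000000
Shift from A(h/2): −0.0188650225.

0.580800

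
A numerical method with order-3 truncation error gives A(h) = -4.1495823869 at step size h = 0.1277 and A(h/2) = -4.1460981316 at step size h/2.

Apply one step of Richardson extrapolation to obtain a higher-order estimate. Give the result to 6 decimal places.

-4.145600

Order 3 gives 2^r = 8 and 2^r − 1 = 7.
8×(-4.1460981316) = -33.1687850528; (-33.1687850528) − (-4.1495823869) = -29.0192026659
R = (-29.0192026659)/7 = -4.1456003808
Shift from A(h/2): +0.0004977508.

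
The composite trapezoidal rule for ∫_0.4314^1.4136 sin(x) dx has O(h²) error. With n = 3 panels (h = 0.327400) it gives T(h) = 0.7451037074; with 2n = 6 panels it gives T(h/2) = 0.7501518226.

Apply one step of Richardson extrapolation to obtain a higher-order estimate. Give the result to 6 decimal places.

Order 2 gives 2^r = 4 and 2^r − 1 = 3.
2^2×A(h/2) = 3.0006072904; minus A(h) gives 2.2555035830.
2.2555035830 ÷ 3 = 0.7518345277
Shift from A(h/2): +0.0016827051.

0.751835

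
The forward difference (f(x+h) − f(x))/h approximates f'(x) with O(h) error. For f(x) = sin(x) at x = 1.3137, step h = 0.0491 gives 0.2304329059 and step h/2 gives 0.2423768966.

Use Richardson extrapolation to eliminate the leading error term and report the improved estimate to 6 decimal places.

Error is O(h^1); halving h shrinks it by 2^1 = 2.
2×0.2423768966 = 0.4847537932; subtract 0.2304329059 → 0.2543208873
Denominator 2 − 1 = 1.
Result: 0.2543208873
Correction |R − A(h/2)| = 1.194e-02; gap |A(h/2) − A(h)| = 1.194e-02.

0.254321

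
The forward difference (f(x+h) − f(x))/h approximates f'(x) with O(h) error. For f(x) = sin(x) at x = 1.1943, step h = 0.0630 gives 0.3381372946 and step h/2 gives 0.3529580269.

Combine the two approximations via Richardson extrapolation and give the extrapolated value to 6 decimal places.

0.367779

Leading term ∝ h^1; use weight 2 = 2^1.
2 × 0.3529580269 − 0.3381372946 = 0.3677787592
(2 × 0.3529580269 − 0.3381372946)/(2 − 1) = 0.3677787592
Shift from A(h/2): +0.0148207323.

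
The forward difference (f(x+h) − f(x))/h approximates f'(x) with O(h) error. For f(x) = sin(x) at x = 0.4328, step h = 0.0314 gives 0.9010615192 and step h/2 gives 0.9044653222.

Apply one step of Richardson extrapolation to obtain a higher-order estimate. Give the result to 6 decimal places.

0.907869

With r = 1 the leading error scales as h^1, so the weight is 2^1 = 2.
2×0.9044653222 = 1.8089306444; subtract 0.9010615192 → 0.9078691252
Denominator 2 − 1 = 1.
Extrapolated: 0.9078691252 / 1 = 0.9078691252
Correction |R − A(h/2)| = 3.404e-03; gap |A(h/2) − A(h)| = 3.404e-03.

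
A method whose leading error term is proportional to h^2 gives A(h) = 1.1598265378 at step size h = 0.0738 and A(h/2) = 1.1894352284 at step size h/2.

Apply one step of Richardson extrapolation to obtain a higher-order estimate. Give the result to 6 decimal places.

Method order is 2; weight 2^2 = 4.
A(h/2) − A(h) = 1.1894352284 − 1.1598265378 = 0.0296086906
Divide by 2^2 − 1 = 3: 0.0296086906/3 = 0.0098695635
R = 1.1894352284 + 0.0098695635 = 1.1993047919
Gap between inputs: 2.961e-02; correction applied: +0.0098695635.

1.199305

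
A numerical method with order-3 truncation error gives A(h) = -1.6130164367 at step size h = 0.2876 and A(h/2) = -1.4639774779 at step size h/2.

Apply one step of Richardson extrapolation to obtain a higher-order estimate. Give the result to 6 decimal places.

With r = 3 the leading error scales as h^3, so the weight is 2^3 = 8.
Top: 8(-1.4639774779) − (-1.6130164367) = -10.0988033865
Divide by 2^3 − 1 = 7.
(8·(-1.4639774779) − (-1.6130164367))/(8 − 1) = -1.4426861981
Shift from A(h/2): +0.0212912798.

-1.442686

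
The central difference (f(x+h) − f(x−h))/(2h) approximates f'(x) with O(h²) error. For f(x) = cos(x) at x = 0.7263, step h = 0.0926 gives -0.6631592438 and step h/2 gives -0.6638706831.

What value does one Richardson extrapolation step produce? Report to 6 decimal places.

-0.664108

Method order is 2; weight 2^2 = 4.
Weighted: (-2.6554827324) − (-0.6631592438) = -1.9923234886
Divide by 2^2 − 1 = 3.
(-1.9923234886) ÷ 3 = -0.6641078295
Gap between inputs: 7.114e-04; correction applied: −0.0002371464.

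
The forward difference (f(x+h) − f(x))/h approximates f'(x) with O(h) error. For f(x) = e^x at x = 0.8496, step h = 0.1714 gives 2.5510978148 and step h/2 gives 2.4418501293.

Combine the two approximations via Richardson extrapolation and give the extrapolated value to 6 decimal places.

The method has order 1: 2^1 = 2.
A(h/2) − A(h) = 2.4418501293 − 2.5510978148 = -0.1092476855
Correction (A(h/2) − A(h))/(2 − 1) = (-0.1092476855)/1 = -0.1092476855
R = 2.4418501293 − 0.1092476855 = 2.3326024438
Gap between inputs: 1.092e-01; correction applied: −0.1092476855.

2.332602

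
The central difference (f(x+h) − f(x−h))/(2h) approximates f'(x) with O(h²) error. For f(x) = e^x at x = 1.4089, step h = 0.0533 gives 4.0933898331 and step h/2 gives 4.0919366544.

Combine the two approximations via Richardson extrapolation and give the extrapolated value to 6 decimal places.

With r = 2 the leading error scales as h^2, so the weight is 2^2 = 4.
Weighted: 16.3677466176 − 4.0933898331 = 12.2743567845
R = 12.2743567845/3 = 4.0914522615

4.091452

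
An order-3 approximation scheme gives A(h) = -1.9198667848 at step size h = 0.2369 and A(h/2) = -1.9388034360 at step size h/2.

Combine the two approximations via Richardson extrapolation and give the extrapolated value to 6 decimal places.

-1.941509

Order 3 gives 2^r = 8 and 2^r − 1 = 7.
Top: 8(-1.9388034360) − (-1.9198667848) = -13.5905607032
Divide by 2^3 − 1 = 7.
So the Richardson estimate is -1.9415086719.
Gap between inputs: 1.894e-02; correction applied: −0.0027052359.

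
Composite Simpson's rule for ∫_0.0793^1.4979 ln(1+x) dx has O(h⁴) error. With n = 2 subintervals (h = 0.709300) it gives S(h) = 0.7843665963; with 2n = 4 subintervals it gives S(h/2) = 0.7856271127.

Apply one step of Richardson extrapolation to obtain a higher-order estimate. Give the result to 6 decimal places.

0.785711

r = 4, so 2^r = 16.
2^4 × A(h/2) = 12.5700338032; minus A(h) gives 11.7856672069.
Extrapolated: 11.7856672069 / 15 = 0.7857111471
Shift from A(h/2): +0.0000840344.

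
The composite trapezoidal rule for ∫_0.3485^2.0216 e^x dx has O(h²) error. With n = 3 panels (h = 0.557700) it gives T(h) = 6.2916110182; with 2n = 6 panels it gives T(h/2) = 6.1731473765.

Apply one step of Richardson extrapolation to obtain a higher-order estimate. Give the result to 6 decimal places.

r = 2: numerator weight 4, denominator 3.
4×6.1731473765 = 24.6925895060; 24.6925895060 − 6.2916110182 = 18.4009784878
Denominator 4 − 1 = 3.
Extrapolated: 18.4009784878 / 3 = 6.1336594959
Shift from A(h/2): −0.0394878806.

6.133659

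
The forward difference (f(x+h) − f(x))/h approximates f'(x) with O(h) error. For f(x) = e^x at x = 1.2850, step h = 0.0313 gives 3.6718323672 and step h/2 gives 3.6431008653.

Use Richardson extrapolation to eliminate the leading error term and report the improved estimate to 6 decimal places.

r = 1, so 2^r = 2.
2×3.6431008653 = 7.2862017306; subtract 3.6718323672 → 3.6143693634
Denominator 2 − 1 = 1.
R = 3.6143693634/1 = 3.6143693634
Correction |R − A(h/2)| = 2.873e-02; gap |A(h/2) − A(h)| = 2.873e-02.

3.614369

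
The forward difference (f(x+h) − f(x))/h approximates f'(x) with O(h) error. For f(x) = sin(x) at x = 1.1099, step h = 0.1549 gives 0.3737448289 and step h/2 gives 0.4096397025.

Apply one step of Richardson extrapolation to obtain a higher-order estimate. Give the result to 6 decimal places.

0.445535

Leading term ∝ h^1; use weight 2 = 2^1.
A(h/2) − A(h) = 0.4096397025 − 0.3737448289 = 0.0358948736
Correction (A(h/2) − A(h))/(2 − 1) = 0.0358948736/1 = 0.0358948736
R = 0.4096397025 + 0.0358948736 = 0.4455345761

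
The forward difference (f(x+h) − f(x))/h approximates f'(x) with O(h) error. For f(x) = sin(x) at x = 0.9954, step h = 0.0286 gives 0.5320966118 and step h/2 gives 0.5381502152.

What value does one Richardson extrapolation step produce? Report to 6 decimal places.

Error is O(h^1); halving h shrinks it by 2^1 = 2.
2×0.5381502152 = 1.0763004304; 1.0763004304 − 0.5320966118 = 0.5442038186
Denominator 2 − 1 = 1.
Result: 0.5442038186

0.544204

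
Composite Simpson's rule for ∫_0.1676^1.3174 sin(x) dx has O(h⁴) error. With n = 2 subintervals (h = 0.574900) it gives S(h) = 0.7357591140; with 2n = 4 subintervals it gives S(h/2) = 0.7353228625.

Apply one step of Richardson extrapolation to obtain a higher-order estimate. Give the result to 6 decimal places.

0.735294

r = 4, so 2^r = 16.
16·0.7353228625 = 11.7651658000; subtract 0.7357591140 → 11.0294066860
11.0294066860 ÷ 15 = 0.7352937791
Shift from A(h/2): −0.0000290834.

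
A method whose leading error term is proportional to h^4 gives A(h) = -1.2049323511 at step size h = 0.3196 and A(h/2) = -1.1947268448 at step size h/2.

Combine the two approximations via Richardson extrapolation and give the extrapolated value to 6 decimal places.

The method has order 4: 2^4 = 16.
Top: 16(-1.1947268448) − (-1.2049323511) = -17.9106971657
Denominator 16 − 1 = 15.
(-17.9106971657) ÷ 15 = -1.1940464777

-1.194046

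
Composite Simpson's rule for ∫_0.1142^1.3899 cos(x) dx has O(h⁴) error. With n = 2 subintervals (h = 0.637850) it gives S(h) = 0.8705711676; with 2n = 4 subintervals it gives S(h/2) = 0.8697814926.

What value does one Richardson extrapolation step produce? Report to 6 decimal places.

0.869729

Method order is 4; weight 2^4 = 16.
Weighted: 13.9165038816 − 0.8705711676 = 13.0459327140
Divide by 2^4 − 1 = 15.
13.0459327140 ÷ 15 = 0.8697288476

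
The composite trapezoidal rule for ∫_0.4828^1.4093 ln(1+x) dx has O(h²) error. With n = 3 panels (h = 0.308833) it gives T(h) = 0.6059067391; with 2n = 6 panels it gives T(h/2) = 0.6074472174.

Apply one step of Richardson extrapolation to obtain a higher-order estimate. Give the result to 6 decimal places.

0.607961

Error is O(h^2); halving h shrinks it by 2^2 = 4.
Numerator 4 × A(h/2) − A(h) = 4 × 0.6074472174 − 0.6059067391 = 1.8238821305
Denominator 4 − 1 = 3.
So the Richardson estimate is 0.6079607102.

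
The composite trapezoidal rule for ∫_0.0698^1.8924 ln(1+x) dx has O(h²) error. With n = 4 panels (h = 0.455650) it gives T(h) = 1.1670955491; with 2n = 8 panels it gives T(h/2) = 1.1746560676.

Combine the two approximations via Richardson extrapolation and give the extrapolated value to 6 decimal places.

1.177176

Error is O(h^2); halving h shrinks it by 2^2 = 4.
Numerator 4*A(h/2) − A(h) = 4*1.1746560676 − 1.1670955491 = 3.5315287213
(4*1.1746560676 − 1.1670955491)/(4 − 1) = 1.1771762404
Gap between inputs: 7.561e-03; correction applied: +0.0025201728.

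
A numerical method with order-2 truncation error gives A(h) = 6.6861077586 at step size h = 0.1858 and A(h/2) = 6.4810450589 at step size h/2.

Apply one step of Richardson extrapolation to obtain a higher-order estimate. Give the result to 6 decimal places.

Leading term ∝ h^2; use weight 4 = 2^2.
Difference of the inputs: 6.4810450589 − 6.6861077586 = -0.2050626997
Divide by 2^2 − 1 = 3: (-0.2050626997)/3 = -0.0683542332
R = A(h/2) + (A(h/2) − A(h))/3 = 6.4810450589 − 0.0683542332 = 6.4126908257

6.412691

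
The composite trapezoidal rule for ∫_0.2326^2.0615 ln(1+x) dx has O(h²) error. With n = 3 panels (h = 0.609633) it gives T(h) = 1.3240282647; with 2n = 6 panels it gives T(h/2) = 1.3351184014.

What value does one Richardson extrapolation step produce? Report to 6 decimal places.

Leading term ∝ h^2; use weight 4 = 2^2.
Top: 4(1.3351184014) − (1.3240282647) = 4.0164453409
R = 4.0164453409/3 = 1.3388151136

1.338815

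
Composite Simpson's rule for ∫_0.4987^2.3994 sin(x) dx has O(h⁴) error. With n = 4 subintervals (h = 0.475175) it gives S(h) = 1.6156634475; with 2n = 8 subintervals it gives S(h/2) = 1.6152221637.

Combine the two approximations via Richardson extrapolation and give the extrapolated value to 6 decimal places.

Method order is 4; weight 2^4 = 16.
16*1.6152221637 = 25.8435546192; 25.8435546192 − 1.6156634475 = 24.2278911717
24.2278911717 ÷ 15 = 1.6151927448
Shift from A(h/2): −0.0000294189.

1.615193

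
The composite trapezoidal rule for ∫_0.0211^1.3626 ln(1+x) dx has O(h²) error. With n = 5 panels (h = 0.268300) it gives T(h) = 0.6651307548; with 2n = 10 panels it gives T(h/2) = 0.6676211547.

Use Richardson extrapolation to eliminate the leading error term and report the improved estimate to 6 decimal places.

Error is O(h^2); halving h shrinks it by 2^2 = 4.
4*0.6676211547 = 2.6704846188; subtract 0.6651307548 → 2.0053538640
Divide by 2^2 − 1 = 3.
(4*0.6676211547 − 0.6651307548)/(4 − 1) = 0.6684512880

0.668451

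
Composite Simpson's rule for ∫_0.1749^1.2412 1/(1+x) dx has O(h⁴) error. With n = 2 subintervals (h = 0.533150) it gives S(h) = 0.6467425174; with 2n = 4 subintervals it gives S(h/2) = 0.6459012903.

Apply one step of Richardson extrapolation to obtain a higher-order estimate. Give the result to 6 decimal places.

0.645845

With r = 4 the leading error scales as h^4, so the weight is 2^4 = 16.
16 × 0.6459012903 − 0.6467425174 = 9.6876781274
Denominator 16 − 1 = 15.
So the Richardson estimate is 0.6458452085.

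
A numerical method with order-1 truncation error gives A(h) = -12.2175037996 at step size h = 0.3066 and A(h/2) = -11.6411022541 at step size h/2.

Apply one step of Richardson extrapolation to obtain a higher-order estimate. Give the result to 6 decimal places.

The method has order 1: 2^1 = 2.
Weighted: (-23.2822045082) − (-12.2175037996) = -11.0647007086
Extrapolated: (-11.0647007086) / 1 = -11.0647007086
Gap between inputs: 5.764e-01; correction applied: +0.5764015455.

-11.064701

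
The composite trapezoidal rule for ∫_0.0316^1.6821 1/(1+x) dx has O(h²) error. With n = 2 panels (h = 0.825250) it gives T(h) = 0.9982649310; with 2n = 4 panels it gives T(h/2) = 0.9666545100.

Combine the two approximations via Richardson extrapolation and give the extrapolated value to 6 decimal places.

0.956118

Method order is 2; weight 2^2 = 4.
Difference of the inputs: 0.9666545100 − 0.9982649310 = -0.0316104210
Divide by 2^2 − 1 = 3: (-0.0316104210)/3 = -0.0105368070
R = 0.9666545100 − 0.0105368070 = 0.9561177030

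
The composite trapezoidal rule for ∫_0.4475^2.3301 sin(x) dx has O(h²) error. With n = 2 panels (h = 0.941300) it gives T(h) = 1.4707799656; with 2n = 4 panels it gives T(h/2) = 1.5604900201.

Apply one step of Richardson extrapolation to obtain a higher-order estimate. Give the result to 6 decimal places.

Method order is 2; weight 2^2 = 4.
4·1.5604900201 − 1.4707799656 = 4.7711801148
(4·1.5604900201 − 1.4707799656)/(4 − 1) = 1.5903933716

1.590393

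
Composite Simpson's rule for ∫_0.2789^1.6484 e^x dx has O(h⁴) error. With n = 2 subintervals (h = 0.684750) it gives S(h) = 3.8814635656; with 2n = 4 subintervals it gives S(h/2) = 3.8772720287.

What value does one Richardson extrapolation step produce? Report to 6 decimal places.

r = 4: numerator weight 16, denominator 15.
16·3.8772720287 − 3.8814635656 = 58.1548888936
Divide by 2^4 − 1 = 15.
58.1548888936 ÷ 15 = 3.8769925929

3.876993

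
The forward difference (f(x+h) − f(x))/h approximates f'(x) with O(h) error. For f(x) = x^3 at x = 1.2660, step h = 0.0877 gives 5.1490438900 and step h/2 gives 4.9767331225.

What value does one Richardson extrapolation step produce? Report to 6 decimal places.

4.804422

Error is O(h^1); halving h shrinks it by 2^1 = 2.
2*4.9767331225 − 5.1490438900 = 4.8044223550
Extrapolated: 4.8044223550 / 1 = 4.8044223550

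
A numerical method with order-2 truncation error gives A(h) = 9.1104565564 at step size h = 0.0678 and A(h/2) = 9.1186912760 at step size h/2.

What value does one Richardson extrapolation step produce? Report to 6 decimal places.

The method has order 2: 2^2 = 4.
2^2×A(h/2) = 36.4747651040; minus A(h) gives 27.3643085476.
Divide by 2^2 − 1 = 3.
Result: 9.1214361825

9.121436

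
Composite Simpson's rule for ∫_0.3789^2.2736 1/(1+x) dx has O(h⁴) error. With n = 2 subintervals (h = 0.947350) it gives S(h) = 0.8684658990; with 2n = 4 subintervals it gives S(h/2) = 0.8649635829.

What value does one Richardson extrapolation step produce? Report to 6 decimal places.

Method order is 4; weight 2^4 = 16.
Top: 16(0.8649635829) − (0.8684658990) = 12.9709514274
Divide by 2^4 − 1 = 15.
(16 × 0.8649635829 − 0.8684658990)/(16 − 1) = 0.8647300952

0.864730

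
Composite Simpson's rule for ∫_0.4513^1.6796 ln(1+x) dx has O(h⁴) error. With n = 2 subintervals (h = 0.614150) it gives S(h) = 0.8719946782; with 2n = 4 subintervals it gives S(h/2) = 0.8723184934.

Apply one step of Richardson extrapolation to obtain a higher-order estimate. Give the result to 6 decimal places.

With r = 4 the leading error scales as h^4, so the weight is 2^4 = 16.
Numerator 16 × A(h/2) − A(h) = 16 × 0.8723184934 − 0.8719946782 = 13.0851012162
13.0851012162 ÷ 15 = 0.8723400811

0.872340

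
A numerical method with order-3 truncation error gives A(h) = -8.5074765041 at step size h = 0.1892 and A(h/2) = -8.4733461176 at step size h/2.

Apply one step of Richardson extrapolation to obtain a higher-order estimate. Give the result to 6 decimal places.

With r = 3 the leading error scales as h^3, so the weight is 2^3 = 8.
Weighted: (-67.7867689408) − (-8.5074765041) = -59.2792924367
Denominator 8 − 1 = 7.
Result: -8.4684703481

-8.468470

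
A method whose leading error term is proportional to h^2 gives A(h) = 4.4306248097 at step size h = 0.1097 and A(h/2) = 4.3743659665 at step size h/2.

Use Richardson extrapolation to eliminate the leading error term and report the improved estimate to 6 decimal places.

4.355613

r = 2, so 2^r = 4.
Difference of the inputs: 4.3743659665 − 4.4306248097 = -0.0562588432
Divide by 2^2 − 1 = 3: (-0.0562588432)/3 = -0.0187529477
R = 4.3743659665 − 0.0187529477 = 4.3556130188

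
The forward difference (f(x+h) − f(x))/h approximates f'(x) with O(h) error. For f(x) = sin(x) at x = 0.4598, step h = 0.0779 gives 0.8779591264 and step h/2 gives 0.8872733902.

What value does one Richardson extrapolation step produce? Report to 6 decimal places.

With r = 1 the leading error scales as h^1, so the weight is 2^1 = 2.
Difference of the inputs: 0.8872733902 − 0.8779591264 = 0.0093142638
Divide by 2^1 − 1 = 1: 0.0093142638/1 = 0.0093142638
R = A(h/2) + (A(h/2) − A(h))/1 = 0.8872733902 + 0.0093142638 = 0.8965876540
Shift from A(h/2): +0.0093142638.

0.896588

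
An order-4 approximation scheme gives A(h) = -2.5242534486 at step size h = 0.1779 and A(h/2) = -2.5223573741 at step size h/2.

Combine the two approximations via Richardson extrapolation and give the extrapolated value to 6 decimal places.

The method has order 4: 2^4 = 16.
Top: 16(-2.5223573741) − (-2.5242534486) = -37.8334645370
Denominator 16 − 1 = 15.
(16 × (-2.5223573741) − (-2.5242534486))/(16 − 1) = -2.5222309691
Gap between inputs: 1.896e-03; correction applied: +0.0001264050.

-2.522231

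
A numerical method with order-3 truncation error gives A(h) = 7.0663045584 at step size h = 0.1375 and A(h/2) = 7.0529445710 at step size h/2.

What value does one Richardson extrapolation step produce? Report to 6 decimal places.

7.051036

With r = 3 the leading error scales as h^3, so the weight is 2^3 = 8.
Top: 8(7.0529445710) − (7.0663045584) = 49.3572520096
Denominator 8 − 1 = 7.
So the Richardson estimate is 7.0510360014.
Gap between inputs: 1.336e-02; correction applied: −0.0019085696.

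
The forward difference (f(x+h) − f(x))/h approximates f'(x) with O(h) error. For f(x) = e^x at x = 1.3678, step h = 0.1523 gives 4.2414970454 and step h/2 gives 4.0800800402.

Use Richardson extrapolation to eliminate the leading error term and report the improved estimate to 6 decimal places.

3.918663

Method order is 1; weight 2^1 = 2.
Top: 2(4.0800800402) − (4.2414970454) = 3.9186630350
Divide by 2^1 − 1 = 1.
(2 × 4.0800800402 − 4.2414970454)/(2 − 1) = 3.9186630350
Gap between inputs: 1.614e-01; correction applied: −0.1614170052.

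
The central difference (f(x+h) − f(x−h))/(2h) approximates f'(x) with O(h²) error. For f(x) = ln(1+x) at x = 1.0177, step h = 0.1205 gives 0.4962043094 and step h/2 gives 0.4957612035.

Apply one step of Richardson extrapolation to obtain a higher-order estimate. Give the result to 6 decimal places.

r = 2, so 2^r = 4.
Top: 4(0.4957612035) − (0.4962043094) = 1.4868405046
Divide by 2^2 − 1 = 3.
1.4868405046 ÷ 3 = 0.4956135015
Shift from A(h/2): −0.0001477020.

0.495614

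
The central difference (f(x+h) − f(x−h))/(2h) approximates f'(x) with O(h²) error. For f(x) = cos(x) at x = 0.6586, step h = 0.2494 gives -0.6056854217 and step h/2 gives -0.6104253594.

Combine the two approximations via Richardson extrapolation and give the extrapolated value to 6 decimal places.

-0.612005

r = 2: numerator weight 4, denominator 3.
2^2 × A(h/2) = -2.4417014376; minus A(h) gives -1.8360160159.
Denominator 4 − 1 = 3.
(4 × (-0.6104253594) − (-0.6056854217))/(4 − 1) = -0.6120053386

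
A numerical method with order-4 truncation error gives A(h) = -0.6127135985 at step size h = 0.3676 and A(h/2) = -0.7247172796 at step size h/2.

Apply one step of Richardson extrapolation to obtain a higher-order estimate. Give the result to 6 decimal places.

Method order is 4; weight 2^4 = 16.
16 × (-0.7247172796) = -11.5954764736; (-11.5954764736) − (-0.6127135985) = -10.9827628751
(-10.9827628751) ÷ 15 = -0.7321841917
Gap between inputs: 1.120e-01; correction applied: −0.0074669121.

-0.732184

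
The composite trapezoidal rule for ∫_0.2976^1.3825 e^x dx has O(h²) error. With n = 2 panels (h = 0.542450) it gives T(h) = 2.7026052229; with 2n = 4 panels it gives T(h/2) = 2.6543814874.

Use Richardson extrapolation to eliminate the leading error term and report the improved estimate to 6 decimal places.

Error is O(h^2); halving h shrinks it by 2^2 = 4.
4·2.6543814874 = 10.6175259496; subtract 2.7026052229 → 7.9149207267
Denominator 4 − 1 = 3.
7.9149207267 ÷ 3 = 2.6383069089
Shift from A(h/2): −0.0160745785.

2.638307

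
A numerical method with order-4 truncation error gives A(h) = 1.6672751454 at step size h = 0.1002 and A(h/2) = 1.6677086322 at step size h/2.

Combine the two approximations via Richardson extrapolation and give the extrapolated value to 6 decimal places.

1.667738

The method has order 4: 2^4 = 16.
Weighted: 26.6833381152 − 1.6672751454 = 25.0160629698
Extrapolated: 25.0160629698 / 15 = 1.6677375313
Gap between inputs: 4.335e-04; correction applied: +0.0000288991.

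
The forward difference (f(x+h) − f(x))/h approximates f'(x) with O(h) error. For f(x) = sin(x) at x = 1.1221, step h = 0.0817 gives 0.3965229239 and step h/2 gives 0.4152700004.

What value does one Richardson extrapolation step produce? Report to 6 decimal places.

Method order is 1; weight 2^1 = 2.
Numerator 2*A(h/2) − A(h) = 2*0.4152700004 − 0.3965229239 = 0.4340170769
Denominator 2 − 1 = 1.
Extrapolated: 0.4340170769 / 1 = 0.4340170769
Gap between inputs: 1.875e-02; correction applied: +0.0187470765.

0.434017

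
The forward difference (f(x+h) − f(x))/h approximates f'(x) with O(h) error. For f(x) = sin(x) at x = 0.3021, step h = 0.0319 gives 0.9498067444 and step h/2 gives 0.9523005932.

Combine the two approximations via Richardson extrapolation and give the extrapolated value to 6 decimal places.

0.954794

The method has order 1: 2^1 = 2.
2·0.9523005932 = 1.9046011864; subtract 0.9498067444 → 0.9547944420
Denominator 2 − 1 = 1.
0.9547944420 ÷ 1 = 0.9547944420
Gap between inputs: 2.494e-03; correction applied: +0.0024938488.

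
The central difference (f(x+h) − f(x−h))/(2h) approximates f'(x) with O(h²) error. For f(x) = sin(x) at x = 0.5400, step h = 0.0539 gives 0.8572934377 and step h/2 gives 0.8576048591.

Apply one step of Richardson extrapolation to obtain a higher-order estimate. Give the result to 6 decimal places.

0.857709

Error is O(h^2); halving h shrinks it by 2^2 = 4.
4×0.8576048591 = 3.4304194364; subtract 0.8572934377 → 2.5731259987
Divide by 2^2 − 1 = 3.
Extrapolated: 2.5731259987 / 3 = 0.8577086662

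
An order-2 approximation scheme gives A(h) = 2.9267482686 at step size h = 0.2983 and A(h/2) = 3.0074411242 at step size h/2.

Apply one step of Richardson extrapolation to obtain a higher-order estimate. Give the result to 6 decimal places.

3.034339

The method has order 2: 2^2 = 4.
Difference of the inputs: 3.0074411242 − 2.9267482686 = 0.0806928556
Divide by 2^2 − 1 = 3: 0.0806928556/3 = 0.0268976185
R = A(h/2) + (A(h/2) − A(h))/3 = 3.0074411242 + 0.0268976185 = 3.0343387427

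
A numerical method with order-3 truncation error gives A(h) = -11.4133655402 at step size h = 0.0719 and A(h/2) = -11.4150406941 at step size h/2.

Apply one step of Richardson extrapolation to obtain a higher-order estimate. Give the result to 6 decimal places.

r = 3, so 2^r = 8.
8·(-11.4150406941) = -91.3203255528; (-91.3203255528) − (-11.4133655402) = -79.9069600126
R = (-79.9069600126)/7 = -11.4152800018

-11.415280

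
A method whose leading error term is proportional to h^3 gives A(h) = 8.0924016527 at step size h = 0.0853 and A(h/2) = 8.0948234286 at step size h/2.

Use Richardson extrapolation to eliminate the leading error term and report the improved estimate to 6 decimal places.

8.095169

The method has order 3: 2^3 = 8.
Weighted: 64.7585874288 − 8.0924016527 = 56.6661857761
Denominator 8 − 1 = 7.
56.6661857761 ÷ 7 = 8.0951693966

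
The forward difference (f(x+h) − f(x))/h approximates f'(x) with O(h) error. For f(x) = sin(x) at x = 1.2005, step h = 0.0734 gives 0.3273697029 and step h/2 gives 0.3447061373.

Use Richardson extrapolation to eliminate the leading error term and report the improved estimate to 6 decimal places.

Error is O(h^1); halving h shrinks it by 2^1 = 2.
2·0.3447061373 = 0.6894122746; 0.6894122746 − 0.3273697029 = 0.3620425717
Divide by 2^1 − 1 = 1.
R = 0.3620425717/1 = 0.3620425717

0.362043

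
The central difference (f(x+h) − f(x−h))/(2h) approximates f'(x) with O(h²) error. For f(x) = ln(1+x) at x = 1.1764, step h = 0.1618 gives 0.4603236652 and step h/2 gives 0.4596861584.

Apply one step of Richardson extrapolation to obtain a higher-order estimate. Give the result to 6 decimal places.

r = 2: numerator weight 4, denominator 3.
Top: 4(0.4596861584) − (0.4603236652) = 1.3784209684
1.3784209684 ÷ 3 = 0.4594736561
Shift from A(h/2): −0.0002125023.

0.459474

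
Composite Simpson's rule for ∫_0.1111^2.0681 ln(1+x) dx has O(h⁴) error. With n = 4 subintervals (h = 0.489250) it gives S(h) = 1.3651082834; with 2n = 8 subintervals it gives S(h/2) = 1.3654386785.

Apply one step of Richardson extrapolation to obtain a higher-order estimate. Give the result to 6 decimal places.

1.365461

r = 4: numerator weight 16, denominator 15.
16·1.3654386785 = 21.8470188560; 21.8470188560 − 1.3651082834 = 20.4819105726
(16·1.3654386785 − 1.3651082834)/(16 − 1) = 1.3654607048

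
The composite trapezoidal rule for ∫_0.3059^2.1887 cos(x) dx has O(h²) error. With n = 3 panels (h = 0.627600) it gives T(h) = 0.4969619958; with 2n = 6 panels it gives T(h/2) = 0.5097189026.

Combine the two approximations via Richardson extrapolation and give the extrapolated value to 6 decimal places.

0.513971

The method has order 2: 2^2 = 4.
Weighted: 2.0388756104 − 0.4969619958 = 1.5419136146
Divide by 2^2 − 1 = 3.
(4×0.5097189026 − 0.4969619958)/(4 − 1) = 0.5139712049
Shift from A(h/2): +0.0042523023.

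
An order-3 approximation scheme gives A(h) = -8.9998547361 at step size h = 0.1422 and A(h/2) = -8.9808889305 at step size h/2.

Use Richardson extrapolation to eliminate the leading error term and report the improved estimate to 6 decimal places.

-8.978180

Error is O(h^3); halving h shrinks it by 2^3 = 8.
8*(-8.9808889305) = -71.8471114440; subtract (-8.9998547361) → -62.8472567079
R = (-62.8472567079)/7 = -8.9781795297
Gap between inputs: 1.897e-02; correction applied: +0.0027094008.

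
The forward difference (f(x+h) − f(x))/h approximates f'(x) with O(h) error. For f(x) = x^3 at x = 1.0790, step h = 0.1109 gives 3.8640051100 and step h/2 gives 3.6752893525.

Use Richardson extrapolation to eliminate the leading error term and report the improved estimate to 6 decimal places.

3.486574

With r = 1 the leading error scales as h^1, so the weight is 2^1 = 2.
A(h/2) − A(h) = 3.6752893525 − 3.8640051100 = -0.1887157575
Correction (A(h/2) − A(h))/(2 − 1) = (-0.1887157575)/1 = -0.1887157575
R = A(h/2) + (A(h/2) − A(h))/1 = 3.6752893525 − 0.1887157575 = 3.4865735950
Shift from A(h/2): −0.1887157575.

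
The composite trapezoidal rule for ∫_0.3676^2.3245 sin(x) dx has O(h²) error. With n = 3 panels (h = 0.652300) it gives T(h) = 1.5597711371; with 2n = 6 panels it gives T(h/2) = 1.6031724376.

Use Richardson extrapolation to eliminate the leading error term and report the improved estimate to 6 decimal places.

Leading term ∝ h^2; use weight 4 = 2^2.
4*1.6031724376 − 1.5597711371 = 4.8529186133
Divide by 2^2 − 1 = 3.
(4*1.6031724376 − 1.5597711371)/(4 − 1) = 1.6176395378

1.617640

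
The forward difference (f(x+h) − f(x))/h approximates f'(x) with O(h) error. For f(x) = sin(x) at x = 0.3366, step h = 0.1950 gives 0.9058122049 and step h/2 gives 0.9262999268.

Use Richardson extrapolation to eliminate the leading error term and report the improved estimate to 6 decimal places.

Error is O(h^1); halving h shrinks it by 2^1 = 2.
Numerator 2×A(h/2) − A(h) = 2×0.9262999268 − 0.9058122049 = 0.9467876487
Divide by 2^1 − 1 = 1.
Result: 0.9467876487
Shift from A(h/2): +0.0204877219.

0.946788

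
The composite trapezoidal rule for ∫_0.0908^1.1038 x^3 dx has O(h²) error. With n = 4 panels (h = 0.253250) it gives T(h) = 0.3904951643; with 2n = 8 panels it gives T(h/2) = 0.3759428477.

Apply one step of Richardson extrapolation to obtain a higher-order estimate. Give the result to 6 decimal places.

r = 2: numerator weight 4, denominator 3.
4*0.3759428477 = 1.5037713908; subtract 0.3904951643 → 1.1132762265
(4*0.3759428477 − 0.3904951643)/(4 − 1) = 0.3710920755

0.371092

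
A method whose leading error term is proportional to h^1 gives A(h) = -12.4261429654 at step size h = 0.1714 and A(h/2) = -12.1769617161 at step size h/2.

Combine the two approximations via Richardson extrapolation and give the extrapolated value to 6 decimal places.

r = 1: numerator weight 2, denominator 1.
2·(-12.1769617161) = -24.3539234322; subtract (-12.4261429654) → -11.9277804668
R = (-11.9277804668)/1 = -11.9277804668

-11.927780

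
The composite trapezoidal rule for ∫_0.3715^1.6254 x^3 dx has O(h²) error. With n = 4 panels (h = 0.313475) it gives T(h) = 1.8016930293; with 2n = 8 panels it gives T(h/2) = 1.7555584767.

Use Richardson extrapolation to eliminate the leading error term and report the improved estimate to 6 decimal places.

1.740180

With r = 2 the leading error scales as h^2, so the weight is 2^2 = 4.
2^2×A(h/2) = 7.0222339068; minus A(h) gives 5.2205408775.
Denominator 4 − 1 = 3.
So the Richardson estimate is 1.7401802925.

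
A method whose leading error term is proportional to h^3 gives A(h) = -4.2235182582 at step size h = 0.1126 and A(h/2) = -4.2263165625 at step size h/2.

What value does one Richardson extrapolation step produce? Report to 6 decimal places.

Order 3 gives 2^r = 8 and 2^r − 1 = 7.
A(h/2) − A(h) = -4.2263165625 − (-4.2235182582) = -0.0027983043
Correction (A(h/2) − A(h))/(8 − 1) = (-0.0027983043)/7 = -0.0003997578
R = -4.2263165625 − 0.0003997578 = -4.2267163203
Shift from A(h/2): −0.0003997578.

-4.226716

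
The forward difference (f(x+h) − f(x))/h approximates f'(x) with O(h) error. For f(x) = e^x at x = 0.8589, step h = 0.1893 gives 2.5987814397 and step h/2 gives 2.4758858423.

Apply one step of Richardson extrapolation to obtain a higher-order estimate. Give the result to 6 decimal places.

2.352990

With r = 1 the leading error scales as h^1, so the weight is 2^1 = 2.
2×2.4758858423 = 4.9517716846; 4.9517716846 − 2.5987814397 = 2.3529902449
2.3529902449 ÷ 1 = 2.3529902449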